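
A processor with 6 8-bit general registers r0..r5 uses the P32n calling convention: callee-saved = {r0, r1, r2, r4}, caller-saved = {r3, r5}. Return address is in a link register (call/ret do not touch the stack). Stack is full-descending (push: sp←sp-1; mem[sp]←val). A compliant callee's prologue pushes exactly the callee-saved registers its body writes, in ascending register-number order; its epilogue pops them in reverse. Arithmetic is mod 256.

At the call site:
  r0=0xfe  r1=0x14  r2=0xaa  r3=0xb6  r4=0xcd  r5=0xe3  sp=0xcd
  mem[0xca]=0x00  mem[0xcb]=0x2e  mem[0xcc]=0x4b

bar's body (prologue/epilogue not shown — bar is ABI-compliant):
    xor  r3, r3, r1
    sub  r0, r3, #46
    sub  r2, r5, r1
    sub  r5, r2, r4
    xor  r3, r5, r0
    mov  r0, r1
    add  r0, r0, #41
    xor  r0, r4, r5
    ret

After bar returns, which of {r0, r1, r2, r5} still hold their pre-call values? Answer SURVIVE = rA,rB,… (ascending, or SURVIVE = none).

prologue: push r0 → mem[0xcc]=0xfe, sp=0xcc
prologue: push r2 → mem[0xcb]=0xaa, sp=0xcb
body[0] xor  r3, r3, r1 → r3=0xa2
body[1] sub  r0, r3, #46 → r0=0x74
body[2] sub  r2, r5, r1 → r2=0xcf
body[3] sub  r5, r2, r4 → r5=0x02
body[4] xor  r3, r5, r0 → r3=0x76
body[5] mov  r0, r1 → r0=0x14
body[6] add  r0, r0, #41 → r0=0x3d
body[7] xor  r0, r4, r5 → r0=0xcf
epilogue: pop r2=0xaa, sp=0xcc
epilogue: pop r0=0xfe, sp=0xcd
r0: callee-saved, written=True
r1: callee-saved, written=False
r2: callee-saved, written=True
r5: caller-saved, written=True

SURVIVE = r0,r1,r2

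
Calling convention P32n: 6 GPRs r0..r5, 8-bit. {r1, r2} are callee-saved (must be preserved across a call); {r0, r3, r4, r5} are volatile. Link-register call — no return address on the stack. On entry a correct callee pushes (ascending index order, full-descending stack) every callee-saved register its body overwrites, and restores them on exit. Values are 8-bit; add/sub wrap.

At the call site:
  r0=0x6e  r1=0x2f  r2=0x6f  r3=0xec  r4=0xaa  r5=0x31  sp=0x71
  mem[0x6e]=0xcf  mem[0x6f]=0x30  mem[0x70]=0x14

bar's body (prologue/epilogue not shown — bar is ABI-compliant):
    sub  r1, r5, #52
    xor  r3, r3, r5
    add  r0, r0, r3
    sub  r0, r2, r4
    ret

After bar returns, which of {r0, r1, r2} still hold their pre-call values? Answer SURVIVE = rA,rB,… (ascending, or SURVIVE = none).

prologue: push r1 -> mem[0x70]=0x2f, sp=0x70
body[0] sub  r1, r5, #52 -> r1=0xfd
body[1] xor  r3, r3, r5 -> r3=0xdd
body[2] add  r0, r0, r3 -> r0=0x4b
body[3] sub  r0, r2, r4 -> r0=0xc5
epilogue: pop r1=0x2f, sp=0x71
r0: caller-saved, written=True
r1: callee-saved, written=True
r2: callee-saved, written=False

SURVIVE = r1,r2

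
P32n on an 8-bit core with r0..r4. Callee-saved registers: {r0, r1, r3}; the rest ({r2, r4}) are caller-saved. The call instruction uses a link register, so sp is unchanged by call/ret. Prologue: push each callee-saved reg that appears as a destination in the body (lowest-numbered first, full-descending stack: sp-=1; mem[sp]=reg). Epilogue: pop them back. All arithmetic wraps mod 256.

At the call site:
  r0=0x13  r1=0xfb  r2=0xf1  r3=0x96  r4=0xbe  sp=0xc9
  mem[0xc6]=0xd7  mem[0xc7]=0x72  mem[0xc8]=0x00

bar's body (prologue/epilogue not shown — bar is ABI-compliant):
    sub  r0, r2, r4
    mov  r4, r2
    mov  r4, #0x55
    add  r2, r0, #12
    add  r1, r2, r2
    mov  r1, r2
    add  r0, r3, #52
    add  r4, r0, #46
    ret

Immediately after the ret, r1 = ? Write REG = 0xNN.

prologue: push r0 -> mem[0xc8]=0x13, sp=0xc8
prologue: push r1 -> mem[0xc7]=0xfb, sp=0xc7
body[0] sub  r0, r2, r4 -> r0=0x33
body[1] mov  r4, r2 -> r4=0xf1
body[2] mov  r4, #0x55 -> r4=0x55
body[3] add  r2, r0, #12 -> r2=0x3f
body[4] add  r1, r2, r2 -> r1=0x7e
body[5] mov  r1, r2 -> r1=0x3f
body[6] add  r0, r3, #52 -> r0=0xca
body[7] add  r4, r0, #46 -> r4=0xf8
epilogue: pop r1=0xfb, sp=0xc8
epilogue: pop r0=0x13, sp=0xc9
r1 is callee-saved -> restored

REG = 0xfb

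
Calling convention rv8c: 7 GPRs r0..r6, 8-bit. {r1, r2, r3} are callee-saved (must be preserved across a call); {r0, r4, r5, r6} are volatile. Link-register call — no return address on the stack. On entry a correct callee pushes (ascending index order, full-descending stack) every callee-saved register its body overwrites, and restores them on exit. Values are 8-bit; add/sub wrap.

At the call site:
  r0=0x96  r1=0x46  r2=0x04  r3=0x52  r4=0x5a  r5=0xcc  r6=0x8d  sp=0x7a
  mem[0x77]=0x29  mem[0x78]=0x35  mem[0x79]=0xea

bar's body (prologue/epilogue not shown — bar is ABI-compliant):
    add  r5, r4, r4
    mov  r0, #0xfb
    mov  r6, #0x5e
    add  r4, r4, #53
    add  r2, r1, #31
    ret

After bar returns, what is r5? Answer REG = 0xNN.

REG = 0xb4

prologue: push r2 -> mem[0x79]=0x04, sp=0x79
body[0] add  r5, r4, r4 -> r5=0xb4
body[1] mov  r0, #0xfb -> r0=0xfb
body[2] mov  r6, #0x5e -> r6=0x5e
body[3] add  r4, r4, #53 -> r4=0x8f
body[4] add  r2, r1, #31 -> r2=0x65
epilogue: pop r2=0x04, sp=0x7a
r5 is caller-saved -> body value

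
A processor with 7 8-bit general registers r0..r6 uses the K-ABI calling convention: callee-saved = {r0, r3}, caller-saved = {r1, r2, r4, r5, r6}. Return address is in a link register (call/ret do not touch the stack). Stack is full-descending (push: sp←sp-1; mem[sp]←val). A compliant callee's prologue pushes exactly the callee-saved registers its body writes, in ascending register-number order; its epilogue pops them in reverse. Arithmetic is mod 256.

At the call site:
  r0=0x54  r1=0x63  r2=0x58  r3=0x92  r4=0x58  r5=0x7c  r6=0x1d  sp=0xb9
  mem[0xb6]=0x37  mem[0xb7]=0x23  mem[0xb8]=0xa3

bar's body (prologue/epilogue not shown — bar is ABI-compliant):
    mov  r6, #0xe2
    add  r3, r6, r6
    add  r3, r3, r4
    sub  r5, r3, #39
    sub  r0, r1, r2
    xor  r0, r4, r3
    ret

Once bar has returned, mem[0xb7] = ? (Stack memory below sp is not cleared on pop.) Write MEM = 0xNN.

prologue: push r0 → mem[0xb8]=0x54, sp=0xb8
prologue: push r3 → mem[0xb7]=0x92, sp=0xb7
body[0] mov  r6, #0xe2 → r6=0xe2
body[1] add  r3, r6, r6 → r3=0xc4
body[2] add  r3, r3, r4 → r3=0x1c
body[3] sub  r5, r3, #39 → r5=0xf5
body[4] sub  r0, r1, r2 → r0=0x0b
body[5] xor  r0, r4, r3 → r0=0x44
epilogue: pop r3=0x92, sp=0xb8
epilogue: pop r0=0x54, sp=0xb9
prologue pushed ['r0', 'r3'] at ['0xb8', '0xb7']

MEM = 0x92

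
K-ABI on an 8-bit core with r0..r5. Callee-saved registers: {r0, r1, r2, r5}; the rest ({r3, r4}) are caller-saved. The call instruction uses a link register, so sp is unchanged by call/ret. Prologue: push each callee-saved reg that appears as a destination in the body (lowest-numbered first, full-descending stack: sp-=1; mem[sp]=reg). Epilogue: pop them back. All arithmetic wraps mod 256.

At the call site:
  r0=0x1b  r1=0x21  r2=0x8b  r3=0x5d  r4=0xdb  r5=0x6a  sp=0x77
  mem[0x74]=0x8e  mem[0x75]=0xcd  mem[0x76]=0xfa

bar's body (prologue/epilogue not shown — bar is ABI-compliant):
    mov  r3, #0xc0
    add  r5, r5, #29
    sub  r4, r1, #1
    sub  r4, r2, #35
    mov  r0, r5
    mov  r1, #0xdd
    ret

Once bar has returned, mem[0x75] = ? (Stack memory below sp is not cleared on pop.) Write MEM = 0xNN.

MEM = 0x21

prologue: push r0 → mem[0x76]=0x1b, sp=0x76
prologue: push r1 → mem[0x75]=0x21, sp=0x75
prologue: push r5 → mem[0x74]=0x6a, sp=0x74
body[0] mov  r3, #0xc0 → r3=0xc0
body[1] add  r5, r5, #29 → r5=0x87
body[2] sub  r4, r1, #1 → r4=0x20
body[3] sub  r4, r2, #35 → r4=0x68
body[4] mov  r0, r5 → r0=0x87
body[5] mov  r1, #0xdd → r1=0xdd
epilogue: pop r5=0x6a, sp=0x75
epilogue: pop r1=0x21, sp=0x76
epilogue: pop r0=0x1b, sp=0x77
prologue pushed ['r0', 'r1', 'r5'] at ['0x76', '0x75', '0x74']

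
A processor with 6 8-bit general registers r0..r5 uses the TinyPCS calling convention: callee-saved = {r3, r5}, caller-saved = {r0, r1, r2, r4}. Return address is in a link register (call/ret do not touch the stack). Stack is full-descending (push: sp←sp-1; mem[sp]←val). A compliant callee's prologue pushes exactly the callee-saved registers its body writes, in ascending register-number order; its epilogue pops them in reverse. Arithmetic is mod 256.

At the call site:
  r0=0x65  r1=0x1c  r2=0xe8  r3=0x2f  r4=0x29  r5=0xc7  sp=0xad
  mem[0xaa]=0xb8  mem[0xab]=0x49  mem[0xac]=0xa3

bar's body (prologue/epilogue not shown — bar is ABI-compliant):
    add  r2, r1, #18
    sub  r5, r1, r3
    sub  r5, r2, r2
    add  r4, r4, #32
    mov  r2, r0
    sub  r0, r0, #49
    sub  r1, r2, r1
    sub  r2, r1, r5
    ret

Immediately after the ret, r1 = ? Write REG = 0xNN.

REG = 0x49

prologue: push r5 → mem[0xac]=0xc7, sp=0xac
body[0] add  r2, r1, #18 → r2=0x2e
body[1] sub  r5, r1, r3 → r5=0xed
body[2] sub  r5, r2, r2 → r5=0x00
body[3] add  r4, r4, #32 → r4=0x49
body[4] mov  r2, r0 → r2=0x65
body[5] sub  r0, r0, #49 → r0=0x34
body[6] sub  r1, r2, r1 → r1=0x49
body[7] sub  r2, r1, r5 → r2=0x49
epilogue: pop r5=0xc7, sp=0xad
r1 is caller-saved → body value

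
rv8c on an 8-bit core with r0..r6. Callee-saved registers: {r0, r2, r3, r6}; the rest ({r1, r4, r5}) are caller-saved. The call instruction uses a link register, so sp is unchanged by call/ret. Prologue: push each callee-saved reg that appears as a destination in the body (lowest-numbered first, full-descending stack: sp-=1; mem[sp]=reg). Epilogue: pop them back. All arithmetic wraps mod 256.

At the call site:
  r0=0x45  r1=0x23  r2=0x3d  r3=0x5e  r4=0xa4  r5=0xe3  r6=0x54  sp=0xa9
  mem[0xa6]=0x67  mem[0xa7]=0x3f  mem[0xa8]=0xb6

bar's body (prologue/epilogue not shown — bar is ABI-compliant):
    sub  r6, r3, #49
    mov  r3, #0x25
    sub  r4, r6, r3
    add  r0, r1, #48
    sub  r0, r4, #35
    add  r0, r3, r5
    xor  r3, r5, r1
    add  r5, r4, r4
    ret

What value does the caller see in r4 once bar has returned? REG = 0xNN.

REG = 0x08

prologue: push r0 → mem[0xa8]=0x45, sp=0xa8
prologue: push r3 → mem[0xa7]=0x5e, sp=0xa7
prologue: push r6 → mem[0xa6]=0x54, sp=0xa6
body[0] sub  r6, r3, #49 → r6=0x2d
body[1] mov  r3, #0x25 → r3=0x25
body[2] sub  r4, r6, r3 → r4=0x08
body[3] add  r0, r1, #48 → r0=0x53
body[4] sub  r0, r4, #35 → r0=0xe5
body[5] add  r0, r3, r5 → r0=0x08
body[6] xor  r3, r5, r1 → r3=0xc0
body[7] add  r5, r4, r4 → r5=0x10
epilogue: pop r6=0x54, sp=0xa7
epilogue: pop r3=0x5e, sp=0xa8
epilogue: pop r0=0x45, sp=0xa9
r4 is caller-saved → body value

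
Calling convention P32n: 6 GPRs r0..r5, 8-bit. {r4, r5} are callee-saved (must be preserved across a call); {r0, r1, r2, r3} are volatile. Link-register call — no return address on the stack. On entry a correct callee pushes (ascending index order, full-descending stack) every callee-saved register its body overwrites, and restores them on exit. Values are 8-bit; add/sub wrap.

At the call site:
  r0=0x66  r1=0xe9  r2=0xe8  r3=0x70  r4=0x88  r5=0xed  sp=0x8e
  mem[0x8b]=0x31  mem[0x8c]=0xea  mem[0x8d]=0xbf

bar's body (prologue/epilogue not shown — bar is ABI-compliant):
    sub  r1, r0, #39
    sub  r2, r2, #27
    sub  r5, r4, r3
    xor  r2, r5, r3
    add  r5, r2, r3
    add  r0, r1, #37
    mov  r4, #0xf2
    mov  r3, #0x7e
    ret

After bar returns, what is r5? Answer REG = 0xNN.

prologue: push r4 -> mem[0x8d]=0x88, sp=0x8d
prologue: push r5 -> mem[0x8c]=0xed, sp=0x8c
body[0] sub  r1, r0, #39 -> r1=0x3f
body[1] sub  r2, r2, #27 -> r2=0xcd
body[2] sub  r5, r4, r3 -> r5=0x18
body[3] xor  r2, r5, r3 -> r2=0x68
body[4] add  r5, r2, r3 -> r5=0xd8
body[5] add  r0, r1, #37 -> r0=0x64
body[6] mov  r4, #0xf2 -> r4=0xf2
body[7] mov  r3, #0x7e -> r3=0x7e
epilogue: pop r5=0xed, sp=0x8d
epilogue: pop r4=0x88, sp=0x8e
r5 is callee-saved -> restored

REG = 0xed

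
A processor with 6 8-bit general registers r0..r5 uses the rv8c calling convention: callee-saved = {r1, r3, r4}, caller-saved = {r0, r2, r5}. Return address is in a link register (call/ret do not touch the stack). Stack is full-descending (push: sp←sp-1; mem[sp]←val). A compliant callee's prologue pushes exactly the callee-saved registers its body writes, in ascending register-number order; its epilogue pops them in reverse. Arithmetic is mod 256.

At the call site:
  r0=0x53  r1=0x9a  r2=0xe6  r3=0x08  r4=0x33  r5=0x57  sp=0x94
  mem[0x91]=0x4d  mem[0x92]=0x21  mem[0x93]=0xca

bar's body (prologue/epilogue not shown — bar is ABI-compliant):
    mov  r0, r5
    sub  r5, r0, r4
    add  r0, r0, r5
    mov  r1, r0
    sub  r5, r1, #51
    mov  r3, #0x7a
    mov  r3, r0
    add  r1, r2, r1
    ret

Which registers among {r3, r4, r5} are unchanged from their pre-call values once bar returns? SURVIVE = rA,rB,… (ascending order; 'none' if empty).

SURVIVE = r3,r4

prologue: push r1 → mem[0x93]=0x9a, sp=0x93
prologue: push r3 → mem[0x92]=0x08, sp=0x92
body[0] mov  r0, r5 → r0=0x57
body[1] sub  r5, r0, r4 → r5=0x24
body[2] add  r0, r0, r5 → r0=0x7b
body[3] mov  r1, r0 → r1=0x7b
body[4] sub  r5, r1, #51 → r5=0x48
body[5] mov  r3, #0x7a → r3=0x7a
body[6] mov  r3, r0 → r3=0x7b
body[7] add  r1, r2, r1 → r1=0x61
epilogue: pop r3=0x08, sp=0x93
epilogue: pop r1=0x9a, sp=0x94
r3: callee-saved, written=True
r4: callee-saved, written=False
r5: caller-saved, written=True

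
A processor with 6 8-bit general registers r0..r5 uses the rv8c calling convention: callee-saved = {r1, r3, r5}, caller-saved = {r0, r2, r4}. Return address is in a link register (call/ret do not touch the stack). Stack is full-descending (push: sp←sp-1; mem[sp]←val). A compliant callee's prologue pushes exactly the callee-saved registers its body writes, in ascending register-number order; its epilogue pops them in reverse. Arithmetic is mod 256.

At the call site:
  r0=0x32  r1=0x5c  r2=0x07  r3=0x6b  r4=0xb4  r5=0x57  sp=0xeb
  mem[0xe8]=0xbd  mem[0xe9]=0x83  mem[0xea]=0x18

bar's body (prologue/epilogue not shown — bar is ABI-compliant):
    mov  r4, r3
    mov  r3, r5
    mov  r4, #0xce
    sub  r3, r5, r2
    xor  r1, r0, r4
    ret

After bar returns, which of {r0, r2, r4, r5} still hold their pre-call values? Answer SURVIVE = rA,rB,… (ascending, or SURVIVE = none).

SURVIVE = r0,r2,r5

prologue: push r1 -> mem[0xea]=0x5c, sp=0xea
prologue: push r3 -> mem[0xe9]=0x6b, sp=0xe9
body[0] mov  r4, r3 -> r4=0x6b
body[1] mov  r3, r5 -> r3=0x57
body[2] mov  r4, #0xce -> r4=0xce
body[3] sub  r3, r5, r2 -> r3=0x50
body[4] xor  r1, r0, r4 -> r1=0xfc
epilogue: pop r3=0x6b, sp=0xea
epilogue: pop r1=0x5c, sp=0xeb
r0: caller-saved, written=False
r2: caller-saved, written=False
r4: caller-saved, written=True
r5: callee-saved, written=False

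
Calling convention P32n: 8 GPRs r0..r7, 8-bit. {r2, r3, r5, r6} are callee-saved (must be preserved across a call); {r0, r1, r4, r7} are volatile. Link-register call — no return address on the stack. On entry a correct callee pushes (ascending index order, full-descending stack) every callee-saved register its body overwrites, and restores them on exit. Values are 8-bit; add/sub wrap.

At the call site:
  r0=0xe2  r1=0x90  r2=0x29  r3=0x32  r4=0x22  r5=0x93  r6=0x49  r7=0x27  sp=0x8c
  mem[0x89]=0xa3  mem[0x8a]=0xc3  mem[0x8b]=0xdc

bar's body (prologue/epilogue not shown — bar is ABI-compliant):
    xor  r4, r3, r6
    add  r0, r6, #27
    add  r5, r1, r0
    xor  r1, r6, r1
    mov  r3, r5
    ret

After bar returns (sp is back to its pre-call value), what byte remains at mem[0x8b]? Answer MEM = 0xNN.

prologue: push r3 → mem[0x8b]=0x32, sp=0x8b
prologue: push r5 → mem[0x8a]=0x93, sp=0x8a
body[0] xor  r4, r3, r6 → r4=0x7b
body[1] add  r0, r6, #27 → r0=0x64
body[2] add  r5, r1, r0 → r5=0xf4
body[3] xor  r1, r6, r1 → r1=0xd9
body[4] mov  r3, r5 → r3=0xf4
epilogue: pop r5=0x93, sp=0x8b
epilogue: pop r3=0x32, sp=0x8c
prologue pushed ['r3', 'r5'] at ['0x8b', '0x8a']

MEM = 0x32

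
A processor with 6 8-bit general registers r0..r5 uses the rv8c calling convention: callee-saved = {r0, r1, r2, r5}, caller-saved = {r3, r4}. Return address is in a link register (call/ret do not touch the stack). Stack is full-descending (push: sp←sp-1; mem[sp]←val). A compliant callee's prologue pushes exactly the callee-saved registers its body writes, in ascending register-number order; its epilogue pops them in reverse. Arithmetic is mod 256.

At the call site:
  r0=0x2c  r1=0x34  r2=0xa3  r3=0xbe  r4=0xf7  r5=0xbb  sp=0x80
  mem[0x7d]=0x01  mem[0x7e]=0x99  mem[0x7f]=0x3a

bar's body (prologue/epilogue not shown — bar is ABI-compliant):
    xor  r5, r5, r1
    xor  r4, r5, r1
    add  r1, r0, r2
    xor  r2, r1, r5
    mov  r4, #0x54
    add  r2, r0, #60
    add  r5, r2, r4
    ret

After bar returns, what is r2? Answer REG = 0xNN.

REG = 0xa3

prologue: push r1 → mem[0x7f]=0x34, sp=0x7f
prologue: push r2 → mem[0x7e]=0xa3, sp=0x7e
prologue: push r5 → mem[0x7d]=0xbb, sp=0x7d
body[0] xor  r5, r5, r1 → r5=0x8f
body[1] xor  r4, r5, r1 → r4=0xbb
body[2] add  r1, r0, r2 → r1=0xcf
body[3] xor  r2, r1, r5 → r2=0x40
body[4] mov  r4, #0x54 → r4=0x54
body[5] add  r2, r0, #60 → r2=0x68
body[6] add  r5, r2, r4 → r5=0xbc
epilogue: pop r5=0xbb, sp=0x7e
epilogue: pop r2=0xa3, sp=0x7f
epilogue: pop r1=0x34, sp=0x80
r2 is callee-saved → restored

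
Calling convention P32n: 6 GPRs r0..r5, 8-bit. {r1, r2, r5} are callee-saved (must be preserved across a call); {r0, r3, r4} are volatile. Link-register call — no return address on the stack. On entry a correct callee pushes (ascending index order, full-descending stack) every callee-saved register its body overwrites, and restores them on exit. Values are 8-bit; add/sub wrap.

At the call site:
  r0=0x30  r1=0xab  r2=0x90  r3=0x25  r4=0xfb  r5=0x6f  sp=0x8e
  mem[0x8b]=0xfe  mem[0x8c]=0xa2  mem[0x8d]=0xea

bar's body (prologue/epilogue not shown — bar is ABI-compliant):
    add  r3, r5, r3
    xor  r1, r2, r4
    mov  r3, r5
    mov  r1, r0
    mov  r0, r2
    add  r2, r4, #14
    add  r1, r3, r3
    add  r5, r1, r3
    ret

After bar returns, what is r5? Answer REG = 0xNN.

REG = 0x6f

prologue: push r1 → mem[0x8d]=0xab, sp=0x8d
prologue: push r2 → mem[0x8c]=0x90, sp=0x8c
prologue: push r5 → mem[0x8b]=0x6f, sp=0x8b
body[0] add  r3, r5, r3 → r3=0x94
body[1] xor  r1, r2, r4 → r1=0x6b
body[2] mov  r3, r5 → r3=0x6f
body[3] mov  r1, r0 → r1=0x30
body[4] mov  r0, r2 → r0=0x90
body[5] add  r2, r4, #14 → r2=0x09
body[6] add  r1, r3, r3 → r1=0xde
body[7] add  r5, r1, r3 → r5=0x4d
epilogue: pop r5=0x6f, sp=0x8c
epilogue: pop r2=0x90, sp=0x8d
epilogue: pop r1=0xab, sp=0x8e
r5 is callee-saved → restored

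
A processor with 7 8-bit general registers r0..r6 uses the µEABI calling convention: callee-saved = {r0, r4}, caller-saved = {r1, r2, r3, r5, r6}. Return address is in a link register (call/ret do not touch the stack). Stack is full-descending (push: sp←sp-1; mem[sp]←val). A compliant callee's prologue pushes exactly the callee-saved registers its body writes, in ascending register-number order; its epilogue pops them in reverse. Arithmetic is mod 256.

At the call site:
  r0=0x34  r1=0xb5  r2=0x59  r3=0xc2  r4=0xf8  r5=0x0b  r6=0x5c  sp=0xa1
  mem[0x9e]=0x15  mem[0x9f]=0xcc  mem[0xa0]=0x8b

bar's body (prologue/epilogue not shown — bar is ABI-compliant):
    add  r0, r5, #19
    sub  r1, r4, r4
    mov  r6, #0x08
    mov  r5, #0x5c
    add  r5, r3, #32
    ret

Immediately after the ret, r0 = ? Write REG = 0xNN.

prologue: push r0 → mem[0xa0]=0x34, sp=0xa0
body[0] add  r0, r5, #19 → r0=0x1e
body[1] sub  r1, r4, r4 → r1=0x00
body[2] mov  r6, #0x08 → r6=0x08
body[3] mov  r5, #0x5c → r5=0x5c
body[4] add  r5, r3, #32 → r5=0xe2
epilogue: pop r0=0x34, sp=0xa1
r0 is callee-saved → restored

REG = 0x34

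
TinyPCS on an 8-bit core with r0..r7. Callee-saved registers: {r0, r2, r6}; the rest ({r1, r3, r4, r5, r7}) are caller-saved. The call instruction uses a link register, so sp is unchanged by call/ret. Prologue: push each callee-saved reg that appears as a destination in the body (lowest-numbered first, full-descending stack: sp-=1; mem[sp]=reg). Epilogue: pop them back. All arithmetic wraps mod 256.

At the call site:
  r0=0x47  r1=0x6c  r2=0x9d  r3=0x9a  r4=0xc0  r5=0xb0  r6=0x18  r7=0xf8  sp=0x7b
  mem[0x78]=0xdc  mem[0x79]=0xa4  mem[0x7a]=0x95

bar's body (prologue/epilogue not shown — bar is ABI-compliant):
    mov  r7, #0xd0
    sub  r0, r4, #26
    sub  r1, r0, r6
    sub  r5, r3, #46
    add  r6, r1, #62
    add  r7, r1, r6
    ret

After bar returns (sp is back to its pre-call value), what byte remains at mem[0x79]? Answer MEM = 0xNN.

prologue: push r0 → mem[0x7a]=0x47, sp=0x7a
prologue: push r6 → mem[0x79]=0x18, sp=0x79
body[0] mov  r7, #0xd0 → r7=0xd0
body[1] sub  r0, r4, #26 → r0=0xa6
body[2] sub  r1, r0, r6 → r1=0x8e
body[3] sub  r5, r3, #46 → r5=0x6c
body[4] add  r6, r1, #62 → r6=0xcc
body[5] add  r7, r1, r6 → r7=0x5a
epilogue: pop r6=0x18, sp=0x7a
epilogue: pop r0=0x47, sp=0x7b
prologue pushed ['r0', 'r6'] at ['0x7a', '0x79']

MEM = 0x18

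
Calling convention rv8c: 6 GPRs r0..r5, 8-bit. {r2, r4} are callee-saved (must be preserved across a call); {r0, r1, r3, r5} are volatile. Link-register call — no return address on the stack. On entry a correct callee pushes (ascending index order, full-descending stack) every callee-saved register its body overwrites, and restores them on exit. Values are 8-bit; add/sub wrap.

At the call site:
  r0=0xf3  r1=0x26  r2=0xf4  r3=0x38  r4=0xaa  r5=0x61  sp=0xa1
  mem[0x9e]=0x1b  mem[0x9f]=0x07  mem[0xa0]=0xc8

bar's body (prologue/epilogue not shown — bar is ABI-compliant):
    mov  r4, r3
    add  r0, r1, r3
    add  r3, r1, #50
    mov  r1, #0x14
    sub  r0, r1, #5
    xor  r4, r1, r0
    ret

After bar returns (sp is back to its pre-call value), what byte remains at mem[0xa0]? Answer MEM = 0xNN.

prologue: push r4 → mem[0xa0]=0xaa, sp=0xa0
body[0] mov  r4, r3 → r4=0x38
body[1] add  r0, r1, r3 → r0=0x5e
body[2] add  r3, r1, #50 → r3=0x58
body[3] mov  r1, #0x14 → r1=0x14
body[4] sub  r0, r1, #5 → r0=0x0f
body[5] xor  r4, r1, r0 → r4=0x1b
epilogue: pop r4=0xaa, sp=0xa1
prologue pushed ['r4'] at ['0xa0']

MEM = 0xaa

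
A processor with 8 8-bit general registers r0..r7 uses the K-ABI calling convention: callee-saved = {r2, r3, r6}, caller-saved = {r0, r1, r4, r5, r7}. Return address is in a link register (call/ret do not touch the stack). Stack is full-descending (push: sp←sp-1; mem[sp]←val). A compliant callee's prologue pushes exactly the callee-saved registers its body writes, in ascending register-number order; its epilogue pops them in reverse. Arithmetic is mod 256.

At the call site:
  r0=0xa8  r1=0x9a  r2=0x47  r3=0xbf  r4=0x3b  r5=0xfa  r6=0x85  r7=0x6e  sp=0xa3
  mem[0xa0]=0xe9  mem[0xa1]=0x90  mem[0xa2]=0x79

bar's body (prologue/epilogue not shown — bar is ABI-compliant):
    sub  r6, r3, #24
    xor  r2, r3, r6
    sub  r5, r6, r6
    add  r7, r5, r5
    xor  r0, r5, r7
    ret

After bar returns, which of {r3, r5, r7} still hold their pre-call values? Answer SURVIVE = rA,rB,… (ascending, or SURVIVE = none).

prologue: push r2 -> mem[0xa2]=0x47, sp=0xa2
prologue: push r6 -> mem[0xa1]=0x85, sp=0xa1
body[0] sub  r6, r3, #24 -> r6=0xa7
body[1] xor  r2, r3, r6 -> r2=0x18
body[2] sub  r5, r6, r6 -> r5=0x00
body[3] add  r7, r5, r5 -> r7=0x00
body[4] xor  r0, r5, r7 -> r0=0x00
epilogue: pop r6=0x85, sp=0xa2
epilogue: pop r2=0x47, sp=0xa3
r3: callee-saved, written=False
r5: caller-saved, written=True
r7: caller-saved, written=True

SURVIVE = r3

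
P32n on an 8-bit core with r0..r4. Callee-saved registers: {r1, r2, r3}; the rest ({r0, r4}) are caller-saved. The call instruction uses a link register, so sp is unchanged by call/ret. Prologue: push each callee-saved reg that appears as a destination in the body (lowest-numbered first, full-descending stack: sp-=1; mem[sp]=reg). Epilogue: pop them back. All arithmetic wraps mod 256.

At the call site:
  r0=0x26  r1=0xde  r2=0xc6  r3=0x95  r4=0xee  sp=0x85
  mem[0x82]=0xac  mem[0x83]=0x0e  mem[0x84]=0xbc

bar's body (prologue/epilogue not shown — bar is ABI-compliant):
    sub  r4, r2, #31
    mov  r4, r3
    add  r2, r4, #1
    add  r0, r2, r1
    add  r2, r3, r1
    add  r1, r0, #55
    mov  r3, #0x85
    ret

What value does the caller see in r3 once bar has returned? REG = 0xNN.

REG = 0x95

prologue: push r1 -> mem[0x84]=0xde, sp=0x84
prologue: push r2 -> mem[0x83]=0xc6, sp=0x83
prologue: push r3 -> mem[0x82]=0x95, sp=0x82
body[0] sub  r4, r2, #31 -> r4=0xa7
body[1] mov  r4, r3 -> r4=0x95
body[2] add  r2, r4, #1 -> r2=0x96
body[3] add  r0, r2, r1 -> r0=0x74
body[4] add  r2, r3, r1 -> r2=0x73
body[5] add  r1, r0, #55 -> r1=0xab
body[6] mov  r3, #0x85 -> r3=0x85
epilogue: pop r3=0x95, sp=0x83
epilogue: pop r2=0xc6, sp=0x84
epilogue: pop r1=0xde, sp=0x85
r3 is callee-saved -> restored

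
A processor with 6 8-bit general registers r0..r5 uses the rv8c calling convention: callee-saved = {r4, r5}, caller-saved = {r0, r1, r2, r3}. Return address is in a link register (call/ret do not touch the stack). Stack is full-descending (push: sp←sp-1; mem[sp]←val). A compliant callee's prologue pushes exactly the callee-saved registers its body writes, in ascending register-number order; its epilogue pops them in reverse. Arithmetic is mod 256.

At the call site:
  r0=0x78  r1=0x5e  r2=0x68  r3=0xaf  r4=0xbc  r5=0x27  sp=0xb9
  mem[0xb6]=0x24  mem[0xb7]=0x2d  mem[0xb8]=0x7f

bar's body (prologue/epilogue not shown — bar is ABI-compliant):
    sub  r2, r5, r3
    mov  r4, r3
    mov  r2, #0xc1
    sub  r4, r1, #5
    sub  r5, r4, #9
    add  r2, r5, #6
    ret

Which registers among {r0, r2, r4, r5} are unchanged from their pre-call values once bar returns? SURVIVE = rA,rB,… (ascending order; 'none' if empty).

prologue: push r4 -> mem[0xb8]=0xbc, sp=0xb8
prologue: push r5 -> mem[0xb7]=0x27, sp=0xb7
body[0] sub  r2, r5, r3 -> r2=0x78
body[1] mov  r4, r3 -> r4=0xaf
body[2] mov  r2, #0xc1 -> r2=0xc1
body[3] sub  r4, r1, #5 -> r4=0x59
body[4] sub  r5, r4, #9 -> r5=0x50
body[5] add  r2, r5, #6 -> r2=0x56
epilogue: pop r5=0x27, sp=0xb8
epilogue: pop r4=0xbc, sp=0xb9
r0: caller-saved, written=False
r2: caller-saved, written=True
r4: callee-saved, written=True
r5: callee-saved, written=True

SURVIVE = r0,r4,r5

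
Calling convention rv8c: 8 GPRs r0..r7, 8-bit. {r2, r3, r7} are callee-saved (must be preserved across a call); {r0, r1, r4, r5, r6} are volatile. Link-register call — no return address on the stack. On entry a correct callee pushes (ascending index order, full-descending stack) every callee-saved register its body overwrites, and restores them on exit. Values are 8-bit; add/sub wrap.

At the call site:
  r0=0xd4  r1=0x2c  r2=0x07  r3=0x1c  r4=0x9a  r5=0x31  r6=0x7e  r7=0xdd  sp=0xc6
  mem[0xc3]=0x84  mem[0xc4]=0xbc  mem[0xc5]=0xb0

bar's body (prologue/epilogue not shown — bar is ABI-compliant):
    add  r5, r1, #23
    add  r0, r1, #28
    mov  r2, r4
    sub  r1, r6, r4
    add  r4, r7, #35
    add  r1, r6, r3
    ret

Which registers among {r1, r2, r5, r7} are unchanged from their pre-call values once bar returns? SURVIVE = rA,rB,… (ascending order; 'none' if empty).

prologue: push r2 → mem[0xc5]=0x07, sp=0xc5
body[0] add  r5, r1, #23 → r5=0x43
body[1] add  r0, r1, #28 → r0=0x48
body[2] mov  r2, r4 → r2=0x9a
body[3] sub  r1, r6, r4 → r1=0xe4
body[4] add  r4, r7, #35 → r4=0x00
body[5] add  r1, r6, r3 → r1=0x9a
epilogue: pop r2=0x07, sp=0xc6
r1: caller-saved, written=True
r2: callee-saved, written=True
r5: caller-saved, written=True
r7: callee-saved, written=False

SURVIVE = r2,r7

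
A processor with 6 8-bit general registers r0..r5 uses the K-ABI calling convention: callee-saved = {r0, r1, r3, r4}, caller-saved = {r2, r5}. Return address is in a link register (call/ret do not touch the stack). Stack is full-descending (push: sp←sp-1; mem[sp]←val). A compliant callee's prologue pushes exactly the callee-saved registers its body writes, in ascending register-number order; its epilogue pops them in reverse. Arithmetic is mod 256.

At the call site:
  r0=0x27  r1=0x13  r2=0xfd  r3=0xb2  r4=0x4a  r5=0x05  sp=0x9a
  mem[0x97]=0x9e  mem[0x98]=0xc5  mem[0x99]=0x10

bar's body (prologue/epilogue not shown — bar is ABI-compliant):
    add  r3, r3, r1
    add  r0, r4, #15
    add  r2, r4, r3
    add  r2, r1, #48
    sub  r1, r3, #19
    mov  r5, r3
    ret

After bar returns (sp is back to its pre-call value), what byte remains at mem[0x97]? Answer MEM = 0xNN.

prologue: push r0 -> mem[0x99]=0x27, sp=0x99
prologue: push r1 -> mem[0x98]=0x13, sp=0x98
prologue: push r3 -> mem[0x97]=0xb2, sp=0x97
body[0] add  r3, r3, r1 -> r3=0xc5
body[1] add  r0, r4, #15 -> r0=0x59
body[2] add  r2, r4, r3 -> r2=0x0f
body[3] add  r2, r1, #48 -> r2=0x43
body[4] sub  r1, r3, #19 -> r1=0xb2
body[5] mov  r5, r3 -> r5=0xc5
epilogue: pop r3=0xb2, sp=0x98
epilogue: pop r1=0x13, sp=0x99
epilogue: pop r0=0x27, sp=0x9a
prologue pushed ['r0', 'r1', 'r3'] at ['0x99', '0x98', '0x97']

MEM = 0xb2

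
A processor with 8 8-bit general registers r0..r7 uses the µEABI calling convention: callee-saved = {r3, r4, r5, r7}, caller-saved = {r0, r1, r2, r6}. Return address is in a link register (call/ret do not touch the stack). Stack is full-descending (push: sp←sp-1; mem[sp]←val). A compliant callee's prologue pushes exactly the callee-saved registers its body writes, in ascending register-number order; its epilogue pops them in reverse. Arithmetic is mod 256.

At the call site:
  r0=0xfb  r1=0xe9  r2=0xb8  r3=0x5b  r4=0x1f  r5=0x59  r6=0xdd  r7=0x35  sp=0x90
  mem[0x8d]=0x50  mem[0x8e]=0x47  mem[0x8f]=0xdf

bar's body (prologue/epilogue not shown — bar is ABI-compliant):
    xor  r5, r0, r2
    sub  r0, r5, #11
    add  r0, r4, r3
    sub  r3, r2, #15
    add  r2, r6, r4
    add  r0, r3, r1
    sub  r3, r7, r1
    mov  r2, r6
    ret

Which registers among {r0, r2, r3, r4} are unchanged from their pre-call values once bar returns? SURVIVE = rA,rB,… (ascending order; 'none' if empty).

SURVIVE = r3,r4

prologue: push r3 -> mem[0x8f]=0x5b, sp=0x8f
prologue: push r5 -> mem[0x8e]=0x59, sp=0x8e
body[0] xor  r5, r0, r2 -> r5=0x43
body[1] sub  r0, r5, #11 -> r0=0x38
body[2] add  r0, r4, r3 -> r0=0x7a
body[3] sub  r3, r2, #15 -> r3=0xa9
body[4] add  r2, r6, r4 -> r2=0xfc
body[5] add  r0, r3, r1 -> r0=0x92
body[6] sub  r3, r7, r1 -> r3=0x4c
body[7] mov  r2, r6 -> r2=0xdd
epilogue: pop r5=0x59, sp=0x8f
epilogue: pop r3=0x5b, sp=0x90
r0: caller-saved, written=True
r2: caller-saved, written=True
r3: callee-saved, written=True
r4: callee-saved, written=False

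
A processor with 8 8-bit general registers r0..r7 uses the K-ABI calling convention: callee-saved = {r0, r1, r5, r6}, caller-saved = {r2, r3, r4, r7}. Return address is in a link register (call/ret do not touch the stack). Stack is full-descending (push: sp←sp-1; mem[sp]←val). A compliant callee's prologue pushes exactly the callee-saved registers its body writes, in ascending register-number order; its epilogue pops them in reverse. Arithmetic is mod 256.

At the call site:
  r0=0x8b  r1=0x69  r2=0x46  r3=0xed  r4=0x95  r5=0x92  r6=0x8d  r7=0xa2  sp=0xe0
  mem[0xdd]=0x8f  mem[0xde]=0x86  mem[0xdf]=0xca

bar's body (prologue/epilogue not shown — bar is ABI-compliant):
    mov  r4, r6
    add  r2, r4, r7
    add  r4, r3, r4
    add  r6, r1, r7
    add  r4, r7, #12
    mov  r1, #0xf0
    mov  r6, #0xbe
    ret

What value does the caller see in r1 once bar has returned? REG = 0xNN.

prologue: push r1 → mem[0xdf]=0x69, sp=0xdf
prologue: push r6 → mem[0xde]=0x8d, sp=0xde
body[0] mov  r4, r6 → r4=0x8d
body[1] add  r2, r4, r7 → r2=0x2f
body[2] add  r4, r3, r4 → r4=0x7a
body[3] add  r6, r1, r7 → r6=0x0b
body[4] add  r4, r7, #12 → r4=0xae
body[5] mov  r1, #0xf0 → r1=0xf0
body[6] mov  r6, #0xbe → r6=0xbe
epilogue: pop r6=0x8d, sp=0xdf
epilogue: pop r1=0x69, sp=0xe0
r1 is callee-saved → restored

REG = 0x69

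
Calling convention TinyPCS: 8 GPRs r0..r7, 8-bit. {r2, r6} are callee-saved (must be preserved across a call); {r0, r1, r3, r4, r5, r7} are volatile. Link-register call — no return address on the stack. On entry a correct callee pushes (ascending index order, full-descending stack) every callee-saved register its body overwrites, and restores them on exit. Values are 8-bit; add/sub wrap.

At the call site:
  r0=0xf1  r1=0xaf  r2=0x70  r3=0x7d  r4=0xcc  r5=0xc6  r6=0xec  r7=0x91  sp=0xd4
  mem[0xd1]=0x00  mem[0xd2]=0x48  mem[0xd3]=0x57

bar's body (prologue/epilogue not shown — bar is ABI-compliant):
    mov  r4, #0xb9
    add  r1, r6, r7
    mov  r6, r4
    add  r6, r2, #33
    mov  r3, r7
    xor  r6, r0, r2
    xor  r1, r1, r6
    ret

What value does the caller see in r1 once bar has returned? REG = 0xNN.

prologue: push r6 -> mem[0xd3]=0xec, sp=0xd3
body[0] mov  r4, #0xb9 -> r4=0xb9
body[1] add  r1, r6, r7 -> r1=0x7d
body[2] mov  r6, r4 -> r6=0xb9
body[3] add  r6, r2, #33 -> r6=0x91
body[4] mov  r3, r7 -> r3=0x91
body[5] xor  r6, r0, r2 -> r6=0x81
body[6] xor  r1, r1, r6 -> r1=0xfc
epilogue: pop r6=0xec, sp=0xd4
r1 is caller-saved -> body value

REG = 0xfc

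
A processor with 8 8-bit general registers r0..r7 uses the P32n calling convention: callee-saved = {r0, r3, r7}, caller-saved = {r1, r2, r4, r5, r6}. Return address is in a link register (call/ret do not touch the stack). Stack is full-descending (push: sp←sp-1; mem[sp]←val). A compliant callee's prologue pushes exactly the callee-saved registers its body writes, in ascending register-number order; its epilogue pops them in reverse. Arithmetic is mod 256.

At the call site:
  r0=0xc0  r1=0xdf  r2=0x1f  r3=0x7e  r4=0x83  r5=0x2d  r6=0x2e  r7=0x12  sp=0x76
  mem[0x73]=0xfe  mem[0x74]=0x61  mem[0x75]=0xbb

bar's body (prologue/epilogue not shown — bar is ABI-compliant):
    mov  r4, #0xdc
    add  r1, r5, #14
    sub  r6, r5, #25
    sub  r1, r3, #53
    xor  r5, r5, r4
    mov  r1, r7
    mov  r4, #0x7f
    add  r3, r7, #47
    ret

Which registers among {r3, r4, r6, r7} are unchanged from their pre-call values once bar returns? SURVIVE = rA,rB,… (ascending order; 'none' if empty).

prologue: push r3 -> mem[0x75]=0x7e, sp=0x75
body[0] mov  r4, #0xdc -> r4=0xdc
body[1] add  r1, r5, #14 -> r1=0x3b
body[2] sub  r6, r5, #25 -> r6=0x14
body[3] sub  r1, r3, #53 -> r1=0x49
body[4] xor  r5, r5, r4 -> r5=0xf1
body[5] mov  r1, r7 -> r1=0x12
body[6] mov  r4, #0x7f -> r4=0x7f
body[7] add  r3, r7, #47 -> r3=0x41
epilogue: pop r3=0x7e, sp=0x76
r3: callee-saved, written=True
r4: caller-saved, written=True
r6: caller-saved, written=True
r7: callee-saved, written=False

SURVIVE = r3,r7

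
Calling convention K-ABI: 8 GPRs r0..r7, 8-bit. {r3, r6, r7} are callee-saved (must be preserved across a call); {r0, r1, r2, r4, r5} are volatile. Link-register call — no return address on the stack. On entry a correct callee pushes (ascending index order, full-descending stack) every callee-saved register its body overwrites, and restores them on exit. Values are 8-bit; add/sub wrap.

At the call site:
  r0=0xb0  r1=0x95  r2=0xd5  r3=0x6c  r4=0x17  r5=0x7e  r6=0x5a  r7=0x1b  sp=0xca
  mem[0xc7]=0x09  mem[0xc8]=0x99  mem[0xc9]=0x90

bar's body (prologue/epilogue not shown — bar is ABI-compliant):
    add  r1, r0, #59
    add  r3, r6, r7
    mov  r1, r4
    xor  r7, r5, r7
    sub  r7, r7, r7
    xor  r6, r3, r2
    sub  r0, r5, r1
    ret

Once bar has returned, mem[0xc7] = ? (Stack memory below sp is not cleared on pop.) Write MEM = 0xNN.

MEM = 0x1b

prologue: push r3 → mem[0xc9]=0x6c, sp=0xc9
prologue: push r6 → mem[0xc8]=0x5a, sp=0xc8
prologue: push r7 → mem[0xc7]=0x1b, sp=0xc7
body[0] add  r1, r0, #59 → r1=0xeb
body[1] add  r3, r6, r7 → r3=0x75
body[2] mov  r1, r4 → r1=0x17
body[3] xor  r7, r5, r7 → r7=0x65
body[4] sub  r7, r7, r7 → r7=0x00
body[5] xor  r6, r3, r2 → r6=0xa0
body[6] sub  r0, r5, r1 → r0=0x67
epilogue: pop r7=0x1b, sp=0xc8
epilogue: pop r6=0x5a, sp=0xc9
epilogue: pop r3=0x6c, sp=0xca
prologue pushed ['r3', 'r6', 'r7'] at ['0xc9', '0xc8', '0xc7']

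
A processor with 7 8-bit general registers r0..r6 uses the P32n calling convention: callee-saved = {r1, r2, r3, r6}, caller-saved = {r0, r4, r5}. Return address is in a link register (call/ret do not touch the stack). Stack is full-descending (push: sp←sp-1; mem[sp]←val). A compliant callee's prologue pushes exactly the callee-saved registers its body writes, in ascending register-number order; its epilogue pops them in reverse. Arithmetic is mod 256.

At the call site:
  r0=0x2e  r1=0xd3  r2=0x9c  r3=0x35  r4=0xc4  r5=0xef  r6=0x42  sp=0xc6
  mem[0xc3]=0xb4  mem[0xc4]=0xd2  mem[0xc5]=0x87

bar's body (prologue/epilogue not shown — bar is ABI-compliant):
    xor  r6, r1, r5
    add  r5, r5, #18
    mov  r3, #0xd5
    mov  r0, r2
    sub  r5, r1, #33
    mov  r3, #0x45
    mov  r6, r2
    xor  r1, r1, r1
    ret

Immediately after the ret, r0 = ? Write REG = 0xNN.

REG = 0x9c

prologue: push r1 → mem[0xc5]=0xd3, sp=0xc5
prologue: push r3 → mem[0xc4]=0x35, sp=0xc4
prologue: push r6 → mem[0xc3]=0x42, sp=0xc3
body[0] xor  r6, r1, r5 → r6=0x3c
body[1] add  r5, r5, #18 → r5=0x01
body[2] mov  r3, #0xd5 → r3=0xd5
body[3] mov  r0, r2 → r0=0x9c
body[4] sub  r5, r1, #33 → r5=0xb2
body[5] mov  r3, #0x45 → r3=0x45
body[6] mov  r6, r2 → r6=0x9c
body[7] xor  r1, r1, r1 → r1=0x00
epilogue: pop r6=0x42, sp=0xc4
epilogue: pop r3=0x35, sp=0xc5
epilogue: pop r1=0xd3, sp=0xc6
r0 is caller-saved → body value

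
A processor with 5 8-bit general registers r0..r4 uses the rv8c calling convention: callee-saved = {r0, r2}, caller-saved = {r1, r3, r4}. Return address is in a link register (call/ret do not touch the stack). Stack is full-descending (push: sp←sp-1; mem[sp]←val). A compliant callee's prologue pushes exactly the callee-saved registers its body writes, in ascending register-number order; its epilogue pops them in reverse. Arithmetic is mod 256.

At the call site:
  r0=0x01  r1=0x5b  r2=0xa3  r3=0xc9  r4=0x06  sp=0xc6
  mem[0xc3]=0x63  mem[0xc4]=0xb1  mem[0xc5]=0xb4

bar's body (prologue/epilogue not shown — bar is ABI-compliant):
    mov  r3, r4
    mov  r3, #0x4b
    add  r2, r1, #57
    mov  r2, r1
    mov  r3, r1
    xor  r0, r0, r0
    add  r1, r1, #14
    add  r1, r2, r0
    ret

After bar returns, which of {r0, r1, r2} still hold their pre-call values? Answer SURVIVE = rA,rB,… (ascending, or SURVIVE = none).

prologue: push r0 -> mem[0xc5]=0x01, sp=0xc5
prologue: push r2 -> mem[0xc4]=0xa3, sp=0xc4
body[0] mov  r3, r4 -> r3=0x06
body[1] mov  r3, #0x4b -> r3=0x4b
body[2] add  r2, r1, #57 -> r2=0x94
body[3] mov  r2, r1 -> r2=0x5b
body[4] mov  r3, r1 -> r3=0x5b
body[5] xor  r0, r0, r0 -> r0=0x00
body[6] add  r1, r1, #14 -> r1=0x69
body[7] add  r1, r2, r0 -> r1=0x5b
epilogue: pop r2=0xa3, sp=0xc5
epilogue: pop r0=0x01, sp=0xc6
r0: callee-saved, written=True
r1: caller-saved, written=True
r2: callee-saved, written=True

SURVIVE = r0,r1,r2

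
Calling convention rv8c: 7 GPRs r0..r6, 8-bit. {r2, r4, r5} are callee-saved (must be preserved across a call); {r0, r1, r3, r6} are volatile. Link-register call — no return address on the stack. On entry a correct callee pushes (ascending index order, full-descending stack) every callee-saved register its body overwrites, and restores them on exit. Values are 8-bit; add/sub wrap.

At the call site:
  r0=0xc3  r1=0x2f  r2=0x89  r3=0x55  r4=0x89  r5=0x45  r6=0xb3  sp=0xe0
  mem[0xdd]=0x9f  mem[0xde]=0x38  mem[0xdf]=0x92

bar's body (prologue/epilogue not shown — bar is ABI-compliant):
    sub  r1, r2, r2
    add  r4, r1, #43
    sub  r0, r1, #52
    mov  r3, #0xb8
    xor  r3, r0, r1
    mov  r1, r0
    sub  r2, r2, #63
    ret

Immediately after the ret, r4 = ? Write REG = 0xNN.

prologue: push r2 → mem[0xdf]=0x89, sp=0xdf
prologue: push r4 → mem[0xde]=0x89, sp=0xde
body[0] sub  r1, r2, r2 → r1=0x00
body[1] add  r4, r1, #43 → r4=0x2b
body[2] sub  r0, r1, #52 → r0=0xcc
body[3] mov  r3, #0xb8 → r3=0xb8
body[4] xor  r3, r0, r1 → r3=0xcc
body[5] mov  r1, r0 → r1=0xcc
body[6] sub  r2, r2, #63 → r2=0x4a
epilogue: pop r4=0x89, sp=0xdf
epilogue: pop r2=0x89, sp=0xe0
r4 is callee-saved → restored

REG = 0x89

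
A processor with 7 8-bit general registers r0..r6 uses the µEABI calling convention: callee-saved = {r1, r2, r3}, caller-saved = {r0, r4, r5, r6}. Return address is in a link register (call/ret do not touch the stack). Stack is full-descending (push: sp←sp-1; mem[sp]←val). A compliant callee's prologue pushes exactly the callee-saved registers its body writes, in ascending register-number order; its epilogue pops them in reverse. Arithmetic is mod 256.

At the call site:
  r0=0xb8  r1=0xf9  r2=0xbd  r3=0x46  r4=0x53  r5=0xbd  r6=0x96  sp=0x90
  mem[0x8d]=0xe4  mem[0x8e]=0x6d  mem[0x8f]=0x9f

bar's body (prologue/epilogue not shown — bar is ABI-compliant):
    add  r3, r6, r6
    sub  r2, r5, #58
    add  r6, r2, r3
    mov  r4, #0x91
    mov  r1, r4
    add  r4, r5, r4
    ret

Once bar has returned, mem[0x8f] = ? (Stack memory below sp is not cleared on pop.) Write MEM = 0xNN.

prologue: push r1 → mem[0x8f]=0xf9, sp=0x8f
prologue: push r2 → mem[0x8e]=0xbd, sp=0x8e
prologue: push r3 → mem[0x8d]=0x46, sp=0x8d
body[0] add  r3, r6, r6 → r3=0x2c
body[1] sub  r2, r5, #58 → r2=0x83
body[2] add  r6, r2, r3 → r6=0xaf
body[3] mov  r4, #0x91 → r4=0x91
body[4] mov  r1, r4 → r1=0x91
body[5] add  r4, r5, r4 → r4=0x4e
epilogue: pop r3=0x46, sp=0x8e
epilogue: pop r2=0xbd, sp=0x8f
epilogue: pop r1=0xf9, sp=0x90
prologue pushed ['r1', 'r2', 'r3'] at ['0x8f', '0x8e', '0x8d']

MEM = 0xf9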